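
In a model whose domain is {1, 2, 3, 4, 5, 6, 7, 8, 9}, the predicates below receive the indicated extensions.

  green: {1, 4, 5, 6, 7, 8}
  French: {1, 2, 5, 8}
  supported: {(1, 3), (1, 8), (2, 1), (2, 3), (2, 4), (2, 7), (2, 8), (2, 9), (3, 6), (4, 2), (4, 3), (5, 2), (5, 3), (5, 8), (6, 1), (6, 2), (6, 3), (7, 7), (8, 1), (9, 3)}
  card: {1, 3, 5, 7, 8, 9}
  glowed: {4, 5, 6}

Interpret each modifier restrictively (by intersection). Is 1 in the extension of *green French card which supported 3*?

yes

⟦which supported 3⟧ = {x : ⟨x, 3⟩ ∈ ⟦supported⟧} = {1, 2, 4, 5, 6, 9}
⟦card⟧ = {1, 3, 5, 7, 8, 9}
… ∩ ⟦which supported 3⟧ = {1, 3, 5, 7, 8, 9} ∩ {1, 2, 4, 5, 6, 9} = {1, 5, 9}
… ∩ ⟦green⟧ = {1, 5, 9} ∩ {1, 4, 5, 6, 7, 8} = {1, 5}
… ∩ ⟦French⟧ = {1, 5} ∩ {1, 2, 5, 8} = {1, 5}
⟦green French card which supported 3⟧ = {1, 5}; 1 ∈ this set.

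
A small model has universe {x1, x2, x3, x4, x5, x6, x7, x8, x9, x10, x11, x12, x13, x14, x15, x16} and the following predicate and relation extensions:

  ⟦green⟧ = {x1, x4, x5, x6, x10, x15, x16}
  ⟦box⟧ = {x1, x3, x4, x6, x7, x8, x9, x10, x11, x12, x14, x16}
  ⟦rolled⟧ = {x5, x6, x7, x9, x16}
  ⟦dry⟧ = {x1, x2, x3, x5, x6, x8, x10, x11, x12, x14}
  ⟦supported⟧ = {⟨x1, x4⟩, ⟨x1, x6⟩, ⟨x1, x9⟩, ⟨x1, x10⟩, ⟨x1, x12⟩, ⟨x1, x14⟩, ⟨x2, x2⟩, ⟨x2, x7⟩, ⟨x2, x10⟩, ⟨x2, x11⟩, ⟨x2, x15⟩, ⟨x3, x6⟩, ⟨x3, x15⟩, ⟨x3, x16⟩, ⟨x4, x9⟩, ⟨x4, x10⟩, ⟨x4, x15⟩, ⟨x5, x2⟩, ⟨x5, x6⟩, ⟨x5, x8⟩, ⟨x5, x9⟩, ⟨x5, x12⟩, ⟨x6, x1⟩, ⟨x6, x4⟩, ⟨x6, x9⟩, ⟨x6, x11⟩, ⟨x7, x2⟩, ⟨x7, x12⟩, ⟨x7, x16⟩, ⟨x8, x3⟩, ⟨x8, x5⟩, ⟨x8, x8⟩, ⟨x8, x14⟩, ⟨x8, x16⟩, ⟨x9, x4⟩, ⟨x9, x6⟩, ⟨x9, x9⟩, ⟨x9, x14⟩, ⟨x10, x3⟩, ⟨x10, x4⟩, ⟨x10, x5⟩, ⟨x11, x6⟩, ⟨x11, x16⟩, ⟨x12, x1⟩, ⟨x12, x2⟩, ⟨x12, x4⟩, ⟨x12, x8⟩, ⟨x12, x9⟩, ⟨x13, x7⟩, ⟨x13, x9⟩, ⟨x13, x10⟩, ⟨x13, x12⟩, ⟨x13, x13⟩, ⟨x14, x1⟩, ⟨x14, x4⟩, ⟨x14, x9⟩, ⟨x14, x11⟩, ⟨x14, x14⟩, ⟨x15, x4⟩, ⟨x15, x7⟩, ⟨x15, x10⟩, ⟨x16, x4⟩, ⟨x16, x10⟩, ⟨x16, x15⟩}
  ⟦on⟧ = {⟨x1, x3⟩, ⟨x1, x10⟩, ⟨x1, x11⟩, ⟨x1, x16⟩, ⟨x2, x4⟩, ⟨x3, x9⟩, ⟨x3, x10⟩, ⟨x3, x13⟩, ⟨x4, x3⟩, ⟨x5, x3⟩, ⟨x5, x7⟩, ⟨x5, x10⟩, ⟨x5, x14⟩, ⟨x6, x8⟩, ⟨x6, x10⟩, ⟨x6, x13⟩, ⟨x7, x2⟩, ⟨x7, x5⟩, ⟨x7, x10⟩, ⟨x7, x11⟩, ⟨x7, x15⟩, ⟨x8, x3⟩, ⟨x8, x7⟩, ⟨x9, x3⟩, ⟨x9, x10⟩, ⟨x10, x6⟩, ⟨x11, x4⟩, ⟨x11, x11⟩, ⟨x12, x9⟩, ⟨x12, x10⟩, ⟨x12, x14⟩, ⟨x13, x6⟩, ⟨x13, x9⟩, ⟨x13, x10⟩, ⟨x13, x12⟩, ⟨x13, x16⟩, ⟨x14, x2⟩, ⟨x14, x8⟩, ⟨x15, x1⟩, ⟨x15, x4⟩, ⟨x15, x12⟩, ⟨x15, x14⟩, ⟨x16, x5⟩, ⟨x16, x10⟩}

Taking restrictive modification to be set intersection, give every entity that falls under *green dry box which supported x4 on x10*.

{x1, x6}

⟦which supported x4⟧ = {x : ⟨x, x4⟩ ∈ ⟦supported⟧} = {x1, x6, x9, x10, x12, x14, x15, x16}
⟦on x10⟧ = {x : ⟨x, x10⟩ ∈ ⟦on⟧} = {x1, x3, x5, x6, x7, x9, x12, x13, x16}
⟦box⟧ = {x1, x3, x4, x6, x7, x8, x9, x10, x11, x12, x14, x16}
… ∩ ⟦which supported x4⟧ = {x1, x3, x4, x6, x7, x8, x9, x10, x11, x12, x14, x16} ∩ {x1, x6, x9, x10, x12, x14, x15, x16} = {x1, x6, x9, x10, x12, x14, x16}
… ∩ ⟦on x10⟧ = {x1, x6, x9, x10, x12, x14, x16} ∩ {x1, x3, x5, x6, x7, x9, x12, x13, x16} = {x1, x6, x9, x12, x16}
… ∩ ⟦green⟧ = {x1, x6, x9, x12, x16} ∩ {x1, x4, x5, x6, x10, x15, x16} = {x1, x6, x16}
… ∩ ⟦dry⟧ = {x1, x6, x16} ∩ {x1, x2, x3, x5, x6, x8, x10, x11, x12, x14} = {x1, x6}
So ⟦green dry box which supported x4 on x10⟧ = {x1, x6}.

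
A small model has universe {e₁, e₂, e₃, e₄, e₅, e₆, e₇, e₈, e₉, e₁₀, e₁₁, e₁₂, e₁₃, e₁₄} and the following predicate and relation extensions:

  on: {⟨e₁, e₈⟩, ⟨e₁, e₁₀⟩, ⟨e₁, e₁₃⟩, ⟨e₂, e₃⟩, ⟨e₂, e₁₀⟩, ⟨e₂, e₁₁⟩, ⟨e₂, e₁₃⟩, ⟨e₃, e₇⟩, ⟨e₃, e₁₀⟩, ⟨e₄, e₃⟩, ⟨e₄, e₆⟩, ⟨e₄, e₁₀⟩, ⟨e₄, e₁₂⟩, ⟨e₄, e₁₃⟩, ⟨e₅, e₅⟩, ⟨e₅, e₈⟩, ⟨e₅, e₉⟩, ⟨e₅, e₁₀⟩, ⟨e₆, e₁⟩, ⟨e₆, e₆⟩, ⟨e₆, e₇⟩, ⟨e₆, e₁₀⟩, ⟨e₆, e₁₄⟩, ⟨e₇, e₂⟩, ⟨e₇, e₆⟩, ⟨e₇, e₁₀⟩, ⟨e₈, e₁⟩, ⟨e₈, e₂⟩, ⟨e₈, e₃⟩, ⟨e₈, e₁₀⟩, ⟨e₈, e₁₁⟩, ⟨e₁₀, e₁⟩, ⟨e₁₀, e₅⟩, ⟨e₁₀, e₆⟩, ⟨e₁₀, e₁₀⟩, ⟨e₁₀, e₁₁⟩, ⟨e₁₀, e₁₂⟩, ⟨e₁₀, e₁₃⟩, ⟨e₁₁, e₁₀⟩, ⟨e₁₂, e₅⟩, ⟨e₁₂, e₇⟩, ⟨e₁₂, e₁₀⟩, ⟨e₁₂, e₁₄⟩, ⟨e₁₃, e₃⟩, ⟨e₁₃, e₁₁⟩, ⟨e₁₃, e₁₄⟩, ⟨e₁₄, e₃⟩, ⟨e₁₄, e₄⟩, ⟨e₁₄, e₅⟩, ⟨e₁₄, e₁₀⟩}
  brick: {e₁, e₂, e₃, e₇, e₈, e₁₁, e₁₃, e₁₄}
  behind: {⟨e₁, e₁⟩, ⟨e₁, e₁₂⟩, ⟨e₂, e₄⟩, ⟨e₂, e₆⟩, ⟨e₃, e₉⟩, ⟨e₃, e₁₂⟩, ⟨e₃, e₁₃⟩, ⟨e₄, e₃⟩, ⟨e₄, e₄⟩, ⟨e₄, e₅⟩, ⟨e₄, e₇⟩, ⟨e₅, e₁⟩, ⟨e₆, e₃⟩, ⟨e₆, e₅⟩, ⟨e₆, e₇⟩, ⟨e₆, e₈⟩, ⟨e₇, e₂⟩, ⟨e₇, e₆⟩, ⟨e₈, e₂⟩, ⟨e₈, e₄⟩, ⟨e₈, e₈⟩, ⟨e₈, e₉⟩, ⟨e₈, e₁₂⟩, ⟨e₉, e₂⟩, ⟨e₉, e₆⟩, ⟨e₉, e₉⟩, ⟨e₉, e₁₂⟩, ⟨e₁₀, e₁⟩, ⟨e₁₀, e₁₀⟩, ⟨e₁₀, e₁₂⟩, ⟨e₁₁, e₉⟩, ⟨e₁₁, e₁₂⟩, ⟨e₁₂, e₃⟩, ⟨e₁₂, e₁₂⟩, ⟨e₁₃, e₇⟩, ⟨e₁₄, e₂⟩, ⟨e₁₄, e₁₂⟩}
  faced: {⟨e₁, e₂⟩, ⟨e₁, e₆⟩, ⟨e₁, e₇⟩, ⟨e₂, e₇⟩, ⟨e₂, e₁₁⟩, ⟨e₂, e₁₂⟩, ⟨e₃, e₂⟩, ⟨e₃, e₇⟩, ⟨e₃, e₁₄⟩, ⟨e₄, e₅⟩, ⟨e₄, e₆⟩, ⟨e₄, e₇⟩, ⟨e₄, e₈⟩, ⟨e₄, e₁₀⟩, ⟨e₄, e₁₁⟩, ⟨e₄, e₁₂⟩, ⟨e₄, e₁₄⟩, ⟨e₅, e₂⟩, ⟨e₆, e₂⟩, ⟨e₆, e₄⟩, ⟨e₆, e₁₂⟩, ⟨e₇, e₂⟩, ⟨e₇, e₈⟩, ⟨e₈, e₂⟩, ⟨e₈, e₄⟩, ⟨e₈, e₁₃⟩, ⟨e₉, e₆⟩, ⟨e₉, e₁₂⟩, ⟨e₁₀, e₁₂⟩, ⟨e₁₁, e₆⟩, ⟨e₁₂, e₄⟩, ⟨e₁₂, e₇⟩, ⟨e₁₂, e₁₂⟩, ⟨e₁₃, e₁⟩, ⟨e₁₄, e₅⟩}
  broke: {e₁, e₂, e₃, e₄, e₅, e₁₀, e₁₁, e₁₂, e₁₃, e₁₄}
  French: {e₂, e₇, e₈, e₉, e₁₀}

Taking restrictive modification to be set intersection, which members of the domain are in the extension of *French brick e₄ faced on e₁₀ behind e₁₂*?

⟦e₄ faced⟧ = {x : ⟨e₄, x⟩ ∈ ⟦faced⟧} = {e₅, e₆, e₇, e₈, e₁₀, e₁₁, e₁₂, e₁₄}
⟦on e₁₀⟧ = {x : ⟨x, e₁₀⟩ ∈ ⟦on⟧} = {e₁, e₂, e₃, e₄, e₅, e₆, e₇, e₈, e₁₀, e₁₁, e₁₂, e₁₄}
⟦behind e₁₂⟧ = {x : ⟨x, e₁₂⟩ ∈ ⟦behind⟧} = {e₁, e₃, e₈, e₉, e₁₀, e₁₁, e₁₂, e₁₄}
⟦brick⟧ = {e₁, e₂, e₃, e₇, e₈, e₁₁, e₁₃, e₁₄}
… ∩ ⟦e₄ faced⟧ = {e₁, e₂, e₃, e₇, e₈, e₁₁, e₁₃, e₁₄} ∩ {e₅, e₆, e₇, e₈, e₁₀, e₁₁, e₁₂, e₁₄} = {e₇, e₈, e₁₁, e₁₄}
… ∩ ⟦on e₁₀⟧ = {e₇, e₈, e₁₁, e₁₄} ∩ {e₁, e₂, e₃, e₄, e₅, e₆, e₇, e₈, e₁₀, e₁₁, e₁₂, e₁₄} = {e₇, e₈, e₁₁, e₁₄}
… ∩ ⟦behind e₁₂⟧ = {e₇, e₈, e₁₁, e₁₄} ∩ {e₁, e₃, e₈, e₉, e₁₀, e₁₁, e₁₂, e₁₄} = {e₈, e₁₁, e₁₄}
… ∩ ⟦French⟧ = {e₈, e₁₁, e₁₄} ∩ {e₂, e₇, e₈, e₉, e₁₀} = {e₈}
So ⟦French brick e₄ faced on e₁₀ behind e₁₂⟧ = {e₈}.

{e₈}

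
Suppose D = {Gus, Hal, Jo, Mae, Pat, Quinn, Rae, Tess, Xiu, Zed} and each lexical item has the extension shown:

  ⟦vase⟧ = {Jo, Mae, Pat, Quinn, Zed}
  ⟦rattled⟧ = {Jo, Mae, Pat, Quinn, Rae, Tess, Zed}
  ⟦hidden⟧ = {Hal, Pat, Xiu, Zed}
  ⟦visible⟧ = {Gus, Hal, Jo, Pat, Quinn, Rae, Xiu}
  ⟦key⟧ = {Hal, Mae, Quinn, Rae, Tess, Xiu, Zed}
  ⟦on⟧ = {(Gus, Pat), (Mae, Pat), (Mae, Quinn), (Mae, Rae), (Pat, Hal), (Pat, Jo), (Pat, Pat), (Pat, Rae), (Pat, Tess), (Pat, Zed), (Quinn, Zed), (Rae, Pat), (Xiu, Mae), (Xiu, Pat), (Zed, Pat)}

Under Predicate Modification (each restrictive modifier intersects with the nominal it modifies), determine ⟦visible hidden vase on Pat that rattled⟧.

⟦on Pat⟧ = {x : ⟨x, Pat⟩ ∈ ⟦on⟧} = {Gus, Mae, Pat, Rae, Xiu, Zed}
⟦that rattled⟧ = ⟦rattled⟧ = {Jo, Mae, Pat, Quinn, Rae, Tess, Zed}
⟦vase⟧ = {Jo, Mae, Pat, Quinn, Zed}
… ∩ ⟦on Pat⟧ = {Jo, Mae, Pat, Quinn, Zed} ∩ {Gus, Mae, Pat, Rae, Xiu, Zed} = {Mae, Pat, Zed}
… ∩ ⟦that rattled⟧ = {Mae, Pat, Zed} ∩ {Jo, Mae, Pat, Quinn, Rae, Tess, Zed} = {Mae, Pat, Zed}
… ∩ ⟦visible⟧ = {Mae, Pat, Zed} ∩ {Gus, Hal, Jo, Pat, Quinn, Rae, Xiu} = {Pat}
… ∩ ⟦hidden⟧ = {Pat} ∩ {Hal, Pat, Xiu, Zed} = {Pat}
So ⟦visible hidden vase on Pat that rattled⟧ = {Pat}.

{Pat}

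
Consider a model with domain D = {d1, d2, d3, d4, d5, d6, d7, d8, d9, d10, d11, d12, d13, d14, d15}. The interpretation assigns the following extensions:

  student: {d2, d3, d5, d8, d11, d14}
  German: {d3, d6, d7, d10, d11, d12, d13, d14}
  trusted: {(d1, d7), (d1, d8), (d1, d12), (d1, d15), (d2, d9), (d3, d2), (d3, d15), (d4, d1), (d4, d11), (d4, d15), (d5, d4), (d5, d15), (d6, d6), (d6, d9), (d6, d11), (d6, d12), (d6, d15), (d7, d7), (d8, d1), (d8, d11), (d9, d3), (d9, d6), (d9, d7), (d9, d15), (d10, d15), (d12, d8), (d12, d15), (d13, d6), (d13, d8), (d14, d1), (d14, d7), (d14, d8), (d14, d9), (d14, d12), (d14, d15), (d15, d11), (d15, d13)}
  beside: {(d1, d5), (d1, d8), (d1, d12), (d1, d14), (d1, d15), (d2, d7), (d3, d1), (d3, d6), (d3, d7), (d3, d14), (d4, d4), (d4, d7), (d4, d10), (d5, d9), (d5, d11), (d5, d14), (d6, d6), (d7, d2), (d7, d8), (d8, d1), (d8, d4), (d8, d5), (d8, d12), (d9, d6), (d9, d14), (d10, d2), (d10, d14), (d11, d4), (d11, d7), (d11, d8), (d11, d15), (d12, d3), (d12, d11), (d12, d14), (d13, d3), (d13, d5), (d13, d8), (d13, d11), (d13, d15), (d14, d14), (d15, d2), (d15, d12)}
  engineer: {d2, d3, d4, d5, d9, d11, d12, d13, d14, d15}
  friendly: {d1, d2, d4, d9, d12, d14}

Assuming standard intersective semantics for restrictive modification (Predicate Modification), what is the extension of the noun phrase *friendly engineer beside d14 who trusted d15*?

⟦beside d14⟧ = {x : ⟨x, d14⟩ ∈ ⟦beside⟧} = {d1, d3, d5, d9, d10, d12, d14}
⟦who trusted d15⟧ = {x : ⟨x, d15⟩ ∈ ⟦trusted⟧} = {d1, d3, d4, d5, d6, d9, d10, d12, d14}
⟦engineer⟧ = {d2, d3, d4, d5, d9, d11, d12, d13, d14, d15}
… ∩ ⟦beside d14⟧ = {d2, d3, d4, d5, d9, d11, d12, d13, d14, d15} ∩ {d1, d3, d5, d9, d10, d12, d14} = {d3, d5, d9, d12, d14}
… ∩ ⟦who trusted d15⟧ = {d3, d5, d9, d12, d14} ∩ {d1, d3, d4, d5, d6, d9, d10, d12, d14} = {d3, d5, d9, d12, d14}
… ∩ ⟦friendly⟧ = {d3, d5, d9, d12, d14} ∩ {d1, d2, d4, d9, d12, d14} = {d9, d12, d14}
So ⟦friendly engineer beside d14 who trusted d15⟧ = {d9, d12, d14}.

{d9, d12, d14}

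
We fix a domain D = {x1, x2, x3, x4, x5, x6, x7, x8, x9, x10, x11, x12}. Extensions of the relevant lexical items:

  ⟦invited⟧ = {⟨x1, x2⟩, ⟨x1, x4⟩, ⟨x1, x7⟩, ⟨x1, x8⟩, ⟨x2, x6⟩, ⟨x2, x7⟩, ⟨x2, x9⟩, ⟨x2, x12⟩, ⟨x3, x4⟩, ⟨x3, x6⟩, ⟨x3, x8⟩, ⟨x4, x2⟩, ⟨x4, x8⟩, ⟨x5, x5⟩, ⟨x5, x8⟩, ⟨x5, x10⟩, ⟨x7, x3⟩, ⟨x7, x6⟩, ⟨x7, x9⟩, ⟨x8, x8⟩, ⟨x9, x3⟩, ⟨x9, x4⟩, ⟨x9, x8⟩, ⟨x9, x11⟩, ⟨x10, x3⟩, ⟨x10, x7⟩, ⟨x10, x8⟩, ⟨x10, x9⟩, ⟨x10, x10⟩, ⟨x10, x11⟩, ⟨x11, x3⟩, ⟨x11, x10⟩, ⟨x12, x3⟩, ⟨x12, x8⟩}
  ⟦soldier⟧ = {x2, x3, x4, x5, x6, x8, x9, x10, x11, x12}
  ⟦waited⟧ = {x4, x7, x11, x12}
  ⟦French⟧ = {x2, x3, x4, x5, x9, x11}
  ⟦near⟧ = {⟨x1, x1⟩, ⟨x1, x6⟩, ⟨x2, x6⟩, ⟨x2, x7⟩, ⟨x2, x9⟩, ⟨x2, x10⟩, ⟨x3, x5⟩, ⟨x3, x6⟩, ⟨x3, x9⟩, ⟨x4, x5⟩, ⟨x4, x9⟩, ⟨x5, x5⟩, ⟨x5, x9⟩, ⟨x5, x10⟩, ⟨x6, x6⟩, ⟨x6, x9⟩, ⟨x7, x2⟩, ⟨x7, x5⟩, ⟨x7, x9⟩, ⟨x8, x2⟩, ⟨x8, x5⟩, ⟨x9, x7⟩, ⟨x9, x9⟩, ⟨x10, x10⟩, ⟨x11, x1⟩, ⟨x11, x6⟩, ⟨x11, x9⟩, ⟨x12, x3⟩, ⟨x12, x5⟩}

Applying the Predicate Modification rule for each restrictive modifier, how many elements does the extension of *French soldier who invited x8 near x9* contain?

4

⟦who invited x8⟧ = {x : ⟨x, x8⟩ ∈ ⟦invited⟧} = {x1, x3, x4, x5, x8, x9, x10, x12}
⟦near x9⟧ = {x : ⟨x, x9⟩ ∈ ⟦near⟧} = {x2, x3, x4, x5, x6, x7, x9, x11}
⟦soldier⟧ = {x2, x3, x4, x5, x6, x8, x9, x10, x11, x12}
… ∩ ⟦who invited x8⟧ = {x2, x3, x4, x5, x6, x8, x9, x10, x11, x12} ∩ {x1, x3, x4, x5, x8, x9, x10, x12} = {x3, x4, x5, x8, x9, x10, x12}
… ∩ ⟦near x9⟧ = {x3, x4, x5, x8, x9, x10, x12} ∩ {x2, x3, x4, x5, x6, x7, x9, x11} = {x3, x4, x5, x9}
… ∩ ⟦French⟧ = {x3, x4, x5, x9} ∩ {x2, x3, x4, x5, x9, x11} = {x3, x4, x5, x9}
⟦French soldier who invited x8 near x9⟧ = {x3, x4, x5, x9}, so the cardinality is 4.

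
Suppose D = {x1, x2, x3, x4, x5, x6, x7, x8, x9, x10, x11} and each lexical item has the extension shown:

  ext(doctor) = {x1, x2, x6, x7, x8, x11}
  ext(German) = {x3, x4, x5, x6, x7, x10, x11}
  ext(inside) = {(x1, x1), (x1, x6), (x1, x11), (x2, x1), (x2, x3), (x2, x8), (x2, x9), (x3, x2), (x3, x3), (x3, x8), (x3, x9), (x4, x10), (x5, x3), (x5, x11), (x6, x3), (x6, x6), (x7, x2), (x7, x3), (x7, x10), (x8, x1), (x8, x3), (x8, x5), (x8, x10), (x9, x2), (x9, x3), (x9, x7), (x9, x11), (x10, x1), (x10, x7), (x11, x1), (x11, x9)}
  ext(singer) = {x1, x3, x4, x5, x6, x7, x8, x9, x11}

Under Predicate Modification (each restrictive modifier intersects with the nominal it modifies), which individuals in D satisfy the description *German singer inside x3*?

⟦inside x3⟧ = {x : ⟨x, x3⟩ ∈ ⟦inside⟧} = {x2, x3, x5, x6, x7, x8, x9}
⟦singer⟧ = {x1, x3, x4, x5, x6, x7, x8, x9, x11}
… ∩ ⟦inside x3⟧ = {x1, x3, x4, x5, x6, x7, x8, x9, x11} ∩ {x2, x3, x5, x6, x7, x8, x9} = {x3, x5, x6, x7, x8, x9}
… ∩ ⟦German⟧ = {x3, x5, x6, x7, x8, x9} ∩ {x3, x4, x5, x6, x7, x10, x11} = {x3, x5, x6, x7}
So ⟦German singer inside x3⟧ = {x3, x5, x6, x7}.

{x3, x5, x6, x7}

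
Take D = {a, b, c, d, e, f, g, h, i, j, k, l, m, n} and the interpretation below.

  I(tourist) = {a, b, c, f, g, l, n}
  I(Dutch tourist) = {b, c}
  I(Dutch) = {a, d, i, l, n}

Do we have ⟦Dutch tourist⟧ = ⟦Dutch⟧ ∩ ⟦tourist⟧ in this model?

⟦Dutch⟧ ∩ ⟦tourist⟧ = {a, d, i, l, n} ∩ {a, b, c, f, g, l, n} = {a, l, n}
Observed ⟦Dutch tourist⟧ = {b, c}.
These differ, so the modifier is not intersective in this model.

no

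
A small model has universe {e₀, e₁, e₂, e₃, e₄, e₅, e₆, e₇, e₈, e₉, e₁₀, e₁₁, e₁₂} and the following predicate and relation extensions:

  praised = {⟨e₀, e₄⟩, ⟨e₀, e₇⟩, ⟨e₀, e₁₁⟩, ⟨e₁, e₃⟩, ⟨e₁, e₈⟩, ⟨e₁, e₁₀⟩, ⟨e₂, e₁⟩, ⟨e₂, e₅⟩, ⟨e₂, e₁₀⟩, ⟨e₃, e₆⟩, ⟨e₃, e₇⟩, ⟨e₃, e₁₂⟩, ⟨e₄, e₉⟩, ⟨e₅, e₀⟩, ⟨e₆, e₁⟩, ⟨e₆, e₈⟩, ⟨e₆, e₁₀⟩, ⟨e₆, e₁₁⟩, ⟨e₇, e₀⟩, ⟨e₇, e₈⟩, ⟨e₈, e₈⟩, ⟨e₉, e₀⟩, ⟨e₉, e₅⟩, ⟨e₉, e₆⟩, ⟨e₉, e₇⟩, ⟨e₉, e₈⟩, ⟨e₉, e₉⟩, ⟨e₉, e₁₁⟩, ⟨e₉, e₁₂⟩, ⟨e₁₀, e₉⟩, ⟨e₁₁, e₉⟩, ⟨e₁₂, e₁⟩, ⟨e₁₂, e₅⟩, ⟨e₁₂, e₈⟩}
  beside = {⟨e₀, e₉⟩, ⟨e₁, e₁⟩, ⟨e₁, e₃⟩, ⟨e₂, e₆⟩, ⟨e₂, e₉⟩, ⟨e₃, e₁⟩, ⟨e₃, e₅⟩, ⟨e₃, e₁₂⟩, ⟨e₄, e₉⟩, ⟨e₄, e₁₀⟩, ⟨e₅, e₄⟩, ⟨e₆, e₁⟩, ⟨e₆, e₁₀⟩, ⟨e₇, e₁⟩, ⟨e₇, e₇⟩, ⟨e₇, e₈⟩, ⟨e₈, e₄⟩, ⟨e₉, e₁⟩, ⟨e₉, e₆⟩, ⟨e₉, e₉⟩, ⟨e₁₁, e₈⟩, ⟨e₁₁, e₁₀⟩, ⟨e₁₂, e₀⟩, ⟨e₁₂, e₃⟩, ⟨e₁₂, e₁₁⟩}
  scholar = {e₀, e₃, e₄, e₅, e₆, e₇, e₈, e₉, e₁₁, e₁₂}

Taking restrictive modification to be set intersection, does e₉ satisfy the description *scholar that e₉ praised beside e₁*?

⟦that e₉ praised⟧ = {x : ⟨e₉, x⟩ ∈ ⟦praised⟧} = {e₀, e₅, e₆, e₇, e₈, e₉, e₁₁, e₁₂}
⟦beside e₁⟧ = {x : ⟨x, e₁⟩ ∈ ⟦beside⟧} = {e₁, e₃, e₆, e₇, e₉}
⟦scholar⟧ = {e₀, e₃, e₄, e₅, e₆, e₇, e₈, e₉, e₁₁, e₁₂}
… ∩ ⟦that e₉ praised⟧ = {e₀, e₃, e₄, e₅, e₆, e₇, e₈, e₉, e₁₁, e₁₂} ∩ {e₀, e₅, e₆, e₇, e₈, e₉, e₁₁, e₁₂} = {e₀, e₅, e₆, e₇, e₈, e₉, e₁₁, e₁₂}
… ∩ ⟦beside e₁⟧ = {e₀, e₅, e₆, e₇, e₈, e₉, e₁₁, e₁₂} ∩ {e₁, e₃, e₆, e₇, e₉} = {e₆, e₇, e₉}
⟦scholar that e₉ praised beside e₁⟧ = {e₆, e₇, e₉}; e₉ ∈ this set.

yes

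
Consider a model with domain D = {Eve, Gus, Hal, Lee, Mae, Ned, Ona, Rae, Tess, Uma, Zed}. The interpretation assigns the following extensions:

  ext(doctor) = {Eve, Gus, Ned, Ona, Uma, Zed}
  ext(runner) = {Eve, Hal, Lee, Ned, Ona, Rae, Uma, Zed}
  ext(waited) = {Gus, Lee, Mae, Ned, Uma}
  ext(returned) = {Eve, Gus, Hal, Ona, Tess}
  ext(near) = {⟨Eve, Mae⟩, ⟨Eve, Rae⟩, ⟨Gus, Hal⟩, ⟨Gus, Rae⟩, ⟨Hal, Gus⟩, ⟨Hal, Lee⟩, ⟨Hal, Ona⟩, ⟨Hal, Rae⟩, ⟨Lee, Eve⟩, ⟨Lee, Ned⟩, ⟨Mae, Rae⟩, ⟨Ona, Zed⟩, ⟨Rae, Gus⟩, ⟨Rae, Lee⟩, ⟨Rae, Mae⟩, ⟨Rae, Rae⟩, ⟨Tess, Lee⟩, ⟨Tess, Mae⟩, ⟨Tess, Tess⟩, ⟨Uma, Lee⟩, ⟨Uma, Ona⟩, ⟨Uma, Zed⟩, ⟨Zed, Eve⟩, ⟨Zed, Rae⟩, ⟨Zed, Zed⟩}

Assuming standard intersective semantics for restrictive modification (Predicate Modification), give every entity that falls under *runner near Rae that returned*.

⟦near Rae⟧ = {x : ⟨x, Rae⟩ ∈ ⟦near⟧} = {Eve, Gus, Hal, Mae, Rae, Zed}
⟦that returned⟧ = ⟦returned⟧ = {Eve, Gus, Hal, Ona, Tess}
⟦runner⟧ = {Eve, Hal, Lee, Ned, Ona, Rae, Uma, Zed}
… ∩ ⟦near Rae⟧ = {Eve, Hal, Lee, Ned, Ona, Rae, Uma, Zed} ∩ {Eve, Gus, Hal, Mae, Rae, Zed} = {Eve, Hal, Rae, Zed}
… ∩ ⟦that returned⟧ = {Eve, Hal, Rae, Zed} ∩ {Eve, Gus, Hal, Ona, Tess} = {Eve, Hal}
So ⟦runner near Rae that returned⟧ = {Eve, Hal}.

{Eve, Hal}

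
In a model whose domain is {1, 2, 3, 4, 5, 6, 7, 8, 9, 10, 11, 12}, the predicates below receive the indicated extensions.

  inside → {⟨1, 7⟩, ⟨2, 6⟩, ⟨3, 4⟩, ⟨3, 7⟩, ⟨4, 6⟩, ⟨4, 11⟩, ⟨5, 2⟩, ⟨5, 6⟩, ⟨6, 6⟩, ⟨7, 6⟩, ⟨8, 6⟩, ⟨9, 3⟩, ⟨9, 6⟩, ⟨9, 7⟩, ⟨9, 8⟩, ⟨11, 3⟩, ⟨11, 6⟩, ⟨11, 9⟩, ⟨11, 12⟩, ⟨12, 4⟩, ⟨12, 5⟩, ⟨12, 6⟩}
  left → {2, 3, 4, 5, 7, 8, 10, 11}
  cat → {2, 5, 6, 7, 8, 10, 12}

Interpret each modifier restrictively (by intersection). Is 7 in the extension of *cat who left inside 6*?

⟦who left⟧ = ⟦left⟧ = {2, 3, 4, 5, 7, 8, 10, 11}
⟦inside 6⟧ = {x : ⟨x, 6⟩ ∈ ⟦inside⟧} = {2, 4, 5, 6, 7, 8, 9, 11, 12}
⟦cat⟧ = {2, 5, 6, 7, 8, 10, 12}
… ∩ ⟦who left⟧ = {2, 5, 6, 7, 8, 10, 12} ∩ {2, 3, 4, 5, 7, 8, 10, 11} = {2, 5, 7, 8, 10}
… ∩ ⟦inside 6⟧ = {2, 5, 7, 8, 10} ∩ {2, 4, 5, 6, 7, 8, 9, 11, 12} = {2, 5, 7, 8}
⟦cat who left inside 6⟧ = {2, 5, 7, 8}; 7 ∈ this set.

yes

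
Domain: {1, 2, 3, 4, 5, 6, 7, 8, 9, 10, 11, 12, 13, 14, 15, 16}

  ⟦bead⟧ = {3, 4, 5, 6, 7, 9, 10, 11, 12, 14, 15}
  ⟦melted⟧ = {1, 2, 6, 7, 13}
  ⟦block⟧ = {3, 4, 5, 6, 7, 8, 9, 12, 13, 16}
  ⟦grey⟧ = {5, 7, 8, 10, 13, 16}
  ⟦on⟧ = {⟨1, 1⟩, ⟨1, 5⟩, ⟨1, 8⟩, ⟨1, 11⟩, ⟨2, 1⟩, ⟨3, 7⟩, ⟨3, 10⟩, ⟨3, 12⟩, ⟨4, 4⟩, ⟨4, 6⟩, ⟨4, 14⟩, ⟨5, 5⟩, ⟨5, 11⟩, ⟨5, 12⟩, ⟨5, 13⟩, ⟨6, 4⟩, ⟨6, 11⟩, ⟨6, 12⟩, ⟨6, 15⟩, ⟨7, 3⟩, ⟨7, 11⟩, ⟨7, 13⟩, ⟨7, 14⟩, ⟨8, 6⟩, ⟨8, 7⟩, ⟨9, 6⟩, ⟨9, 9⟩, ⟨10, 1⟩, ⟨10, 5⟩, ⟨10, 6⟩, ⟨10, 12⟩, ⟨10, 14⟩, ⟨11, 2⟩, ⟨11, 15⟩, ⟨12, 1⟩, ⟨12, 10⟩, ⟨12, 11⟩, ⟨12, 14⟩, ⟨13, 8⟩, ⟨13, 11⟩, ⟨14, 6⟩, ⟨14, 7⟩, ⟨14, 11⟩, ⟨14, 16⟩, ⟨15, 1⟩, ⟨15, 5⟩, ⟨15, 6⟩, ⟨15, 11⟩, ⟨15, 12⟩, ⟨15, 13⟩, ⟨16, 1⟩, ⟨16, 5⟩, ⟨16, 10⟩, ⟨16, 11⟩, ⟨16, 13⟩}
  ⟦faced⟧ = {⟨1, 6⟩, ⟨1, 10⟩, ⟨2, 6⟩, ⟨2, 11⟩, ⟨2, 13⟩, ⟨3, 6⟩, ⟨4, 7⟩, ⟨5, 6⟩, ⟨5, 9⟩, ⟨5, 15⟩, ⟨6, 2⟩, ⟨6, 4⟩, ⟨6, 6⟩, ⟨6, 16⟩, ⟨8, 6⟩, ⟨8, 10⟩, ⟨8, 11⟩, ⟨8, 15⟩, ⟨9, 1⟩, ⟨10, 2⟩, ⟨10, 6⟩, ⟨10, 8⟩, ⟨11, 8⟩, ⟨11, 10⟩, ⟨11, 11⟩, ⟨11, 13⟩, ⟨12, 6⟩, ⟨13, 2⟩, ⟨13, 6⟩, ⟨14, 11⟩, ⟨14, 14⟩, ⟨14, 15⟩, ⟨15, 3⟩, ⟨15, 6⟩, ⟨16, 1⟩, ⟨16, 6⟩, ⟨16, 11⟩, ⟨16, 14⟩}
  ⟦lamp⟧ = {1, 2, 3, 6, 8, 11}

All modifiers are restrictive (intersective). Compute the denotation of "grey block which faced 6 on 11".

⟦which faced 6⟧ = {x : ⟨x, 6⟩ ∈ ⟦faced⟧} = {1, 2, 3, 5, 6, 8, 10, 12, 13, 15, 16}
⟦on 11⟧ = {x : ⟨x, 11⟩ ∈ ⟦on⟧} = {1, 5, 6, 7, 12, 13, 14, 15, 16}
⟦block⟧ = {3, 4, 5, 6, 7, 8, 9, 12, 13, 16}
… ∩ ⟦which faced 6⟧ = {3, 4, 5, 6, 7, 8, 9, 12, 13, 16} ∩ {1, 2, 3, 5, 6, 8, 10, 12, 13, 15, 16} = {3, 5, 6, 8, 12, 13, 16}
… ∩ ⟦on 11⟧ = {3, 5, 6, 8, 12, 13, 16} ∩ {1, 5, 6, 7, 12, 13, 14, 15, 16} = {5, 6, 12, 13, 16}
… ∩ ⟦grey⟧ = {5, 6, 12, 13, 16} ∩ {5, 7, 8, 10, 13, 16} = {5, 13, 16}
So ⟦grey block which faced 6 on 11⟧ = {5, 13, 16}.

{5, 13, 16}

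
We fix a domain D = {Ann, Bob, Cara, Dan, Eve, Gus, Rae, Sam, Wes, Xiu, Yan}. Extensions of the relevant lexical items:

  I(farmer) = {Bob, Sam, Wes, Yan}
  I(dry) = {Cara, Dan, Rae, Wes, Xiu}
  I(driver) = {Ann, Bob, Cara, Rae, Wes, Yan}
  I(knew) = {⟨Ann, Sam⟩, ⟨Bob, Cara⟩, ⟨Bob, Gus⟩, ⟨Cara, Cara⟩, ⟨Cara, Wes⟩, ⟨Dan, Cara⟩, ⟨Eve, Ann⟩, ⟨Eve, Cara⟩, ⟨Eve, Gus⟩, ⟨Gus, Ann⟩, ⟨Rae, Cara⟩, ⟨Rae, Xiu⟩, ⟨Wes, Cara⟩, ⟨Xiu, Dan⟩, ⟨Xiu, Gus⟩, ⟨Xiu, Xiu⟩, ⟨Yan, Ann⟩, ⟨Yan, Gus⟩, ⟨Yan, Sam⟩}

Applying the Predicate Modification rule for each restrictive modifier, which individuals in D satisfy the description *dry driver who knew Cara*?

{Cara, Rae, Wes}

⟦who knew Cara⟧ = {x : ⟨x, Cara⟩ ∈ ⟦knew⟧} = {Bob, Cara, Dan, Eve, Rae, Wes}
⟦driver⟧ = {Ann, Bob, Cara, Rae, Wes, Yan}
… ∩ ⟦who knew Cara⟧ = {Ann, Bob, Cara, Rae, Wes, Yan} ∩ {Bob, Cara, Dan, Eve, Rae, Wes} = {Bob, Cara, Rae, Wes}
… ∩ ⟦dry⟧ = {Bob, Cara, Rae, Wes} ∩ {Cara, Dan, Rae, Wes, Xiu} = {Cara, Rae, Wes}
So ⟦dry driver who knew Cara⟧ = {Cara, Rae, Wes}.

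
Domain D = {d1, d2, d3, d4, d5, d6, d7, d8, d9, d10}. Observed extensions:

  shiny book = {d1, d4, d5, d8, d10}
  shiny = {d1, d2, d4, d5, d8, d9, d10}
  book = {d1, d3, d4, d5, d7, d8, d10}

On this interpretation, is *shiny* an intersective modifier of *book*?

⟦shiny⟧ ∩ ⟦book⟧ = {d1, d2, d4, d5, d8, d9, d10} ∩ {d1, d3, d4, d5, d7, d8, d10} = {d1, d4, d5, d8, d10}
Observed ⟦shiny book⟧ = {d1, d4, d5, d8, d10}.
These coincide, so the modifier is intersective here.

yes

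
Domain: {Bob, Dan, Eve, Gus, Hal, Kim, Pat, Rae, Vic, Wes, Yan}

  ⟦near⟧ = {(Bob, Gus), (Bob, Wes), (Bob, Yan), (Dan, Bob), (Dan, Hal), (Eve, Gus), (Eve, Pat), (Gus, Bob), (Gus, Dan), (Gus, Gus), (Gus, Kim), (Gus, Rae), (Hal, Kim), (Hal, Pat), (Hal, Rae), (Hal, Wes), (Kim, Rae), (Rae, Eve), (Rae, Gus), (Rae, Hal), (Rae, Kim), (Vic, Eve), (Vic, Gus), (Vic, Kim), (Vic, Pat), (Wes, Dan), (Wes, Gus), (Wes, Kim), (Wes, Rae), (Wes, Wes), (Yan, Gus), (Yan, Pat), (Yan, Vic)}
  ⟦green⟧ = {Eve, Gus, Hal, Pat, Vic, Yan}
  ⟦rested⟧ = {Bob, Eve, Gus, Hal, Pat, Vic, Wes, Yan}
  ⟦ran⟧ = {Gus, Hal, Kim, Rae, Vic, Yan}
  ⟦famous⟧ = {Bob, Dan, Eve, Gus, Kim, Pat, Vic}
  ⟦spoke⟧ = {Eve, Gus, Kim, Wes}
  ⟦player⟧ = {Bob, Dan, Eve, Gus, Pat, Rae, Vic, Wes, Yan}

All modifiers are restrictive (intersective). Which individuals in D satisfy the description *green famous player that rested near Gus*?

⟦that rested⟧ = ⟦rested⟧ = {Bob, Eve, Gus, Hal, Pat, Vic, Wes, Yan}
⟦near Gus⟧ = {x : ⟨x, Gus⟩ ∈ ⟦near⟧} = {Bob, Eve, Gus, Rae, Vic, Wes, Yan}
⟦player⟧ = {Bob, Dan, Eve, Gus, Pat, Rae, Vic, Wes, Yan}
… ∩ ⟦that rested⟧ = {Bob, Dan, Eve, Gus, Pat, Rae, Vic, Wes, Yan} ∩ {Bob, Eve, Gus, Hal, Pat, Vic, Wes, Yan} = {Bob, Eve, Gus, Pat, Vic, Wes, Yan}
… ∩ ⟦near Gus⟧ = {Bob, Eve, Gus, Pat, Vic, Wes, Yan} ∩ {Bob, Eve, Gus, Rae, Vic, Wes, Yan} = {Bob, Eve, Gus, Vic, Wes, Yan}
… ∩ ⟦green⟧ = {Bob, Eve, Gus, Vic, Wes, Yan} ∩ {Eve, Gus, Hal, Pat, Vic, Yan} = {Eve, Gus, Vic, Yan}
… ∩ ⟦famous⟧ = {Eve, Gus, Vic, Yan} ∩ {Bob, Dan, Eve, Gus, Kim, Pat, Vic} = {Eve, Gus, Vic}
So ⟦green famous player that rested near Gus⟧ = {Eve, Gus, Vic}.

{Eve, Gus, Vic}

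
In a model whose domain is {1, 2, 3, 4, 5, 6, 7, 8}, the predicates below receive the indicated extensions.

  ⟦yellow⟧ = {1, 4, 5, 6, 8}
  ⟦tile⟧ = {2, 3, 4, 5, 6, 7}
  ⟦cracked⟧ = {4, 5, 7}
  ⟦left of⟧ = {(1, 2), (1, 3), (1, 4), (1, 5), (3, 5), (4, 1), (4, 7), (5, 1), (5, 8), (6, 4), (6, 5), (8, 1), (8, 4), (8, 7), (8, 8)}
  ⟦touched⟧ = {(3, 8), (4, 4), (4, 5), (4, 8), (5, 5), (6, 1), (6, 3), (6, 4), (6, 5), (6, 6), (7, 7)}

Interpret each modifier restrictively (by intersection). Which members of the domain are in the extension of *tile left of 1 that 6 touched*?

{4, 5}

⟦left of 1⟧ = {x : ⟨x, 1⟩ ∈ ⟦left of⟧} = {4, 5, 8}
⟦that 6 touched⟧ = {x : ⟨6, x⟩ ∈ ⟦touched⟧} = {1, 3, 4, 5, 6}
⟦tile⟧ = {2, 3, 4, 5, 6, 7}
… ∩ ⟦left of 1⟧ = {2, 3, 4, 5, 6, 7} ∩ {4, 5, 8} = {4, 5}
… ∩ ⟦that 6 touched⟧ = {4, 5} ∩ {1, 3, 4, 5, 6} = {4, 5}
So ⟦tile left of 1 that 6 touched⟧ = {4, 5}.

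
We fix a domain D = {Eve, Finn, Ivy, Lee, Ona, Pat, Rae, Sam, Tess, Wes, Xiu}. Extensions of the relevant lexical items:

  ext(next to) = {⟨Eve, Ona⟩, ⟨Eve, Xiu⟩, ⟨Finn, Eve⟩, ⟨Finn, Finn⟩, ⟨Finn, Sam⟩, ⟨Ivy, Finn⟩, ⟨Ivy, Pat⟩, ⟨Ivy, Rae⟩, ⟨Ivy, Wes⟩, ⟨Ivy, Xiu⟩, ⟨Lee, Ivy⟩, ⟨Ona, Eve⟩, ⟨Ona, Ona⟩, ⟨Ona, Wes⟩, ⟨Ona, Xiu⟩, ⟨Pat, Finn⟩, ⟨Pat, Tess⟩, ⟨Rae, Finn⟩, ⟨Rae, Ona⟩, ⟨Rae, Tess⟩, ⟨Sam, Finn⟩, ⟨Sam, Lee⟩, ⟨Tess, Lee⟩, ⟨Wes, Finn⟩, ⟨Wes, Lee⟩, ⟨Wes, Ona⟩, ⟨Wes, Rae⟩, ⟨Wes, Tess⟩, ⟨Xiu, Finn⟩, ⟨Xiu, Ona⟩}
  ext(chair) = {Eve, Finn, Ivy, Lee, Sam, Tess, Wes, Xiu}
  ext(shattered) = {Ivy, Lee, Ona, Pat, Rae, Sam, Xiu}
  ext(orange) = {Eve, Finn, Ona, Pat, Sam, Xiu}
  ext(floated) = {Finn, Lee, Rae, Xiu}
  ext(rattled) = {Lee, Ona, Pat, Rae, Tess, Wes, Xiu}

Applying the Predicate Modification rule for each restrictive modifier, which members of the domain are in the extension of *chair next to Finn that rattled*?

⟦next to Finn⟧ = {x : ⟨x, Finn⟩ ∈ ⟦next to⟧} = {Finn, Ivy, Pat, Rae, Sam, Wes, Xiu}
⟦that rattled⟧ = ⟦rattled⟧ = {Lee, Ona, Pat, Rae, Tess, Wes, Xiu}
⟦chair⟧ = {Eve, Finn, Ivy, Lee, Sam, Tess, Wes, Xiu}
… ∩ ⟦next to Finn⟧ = {Eve, Finn, Ivy, Lee, Sam, Tess, Wes, Xiu} ∩ {Finn, Ivy, Pat, Rae, Sam, Wes, Xiu} = {Finn, Ivy, Sam, Wes, Xiu}
… ∩ ⟦that rattled⟧ = {Finn, Ivy, Sam, Wes, Xiu} ∩ {Lee, Ona, Pat, Rae, Tess, Wes, Xiu} = {Wes, Xiu}
So ⟦chair next to Finn that rattled⟧ = {Wes, Xiu}.

{Wes, Xiu}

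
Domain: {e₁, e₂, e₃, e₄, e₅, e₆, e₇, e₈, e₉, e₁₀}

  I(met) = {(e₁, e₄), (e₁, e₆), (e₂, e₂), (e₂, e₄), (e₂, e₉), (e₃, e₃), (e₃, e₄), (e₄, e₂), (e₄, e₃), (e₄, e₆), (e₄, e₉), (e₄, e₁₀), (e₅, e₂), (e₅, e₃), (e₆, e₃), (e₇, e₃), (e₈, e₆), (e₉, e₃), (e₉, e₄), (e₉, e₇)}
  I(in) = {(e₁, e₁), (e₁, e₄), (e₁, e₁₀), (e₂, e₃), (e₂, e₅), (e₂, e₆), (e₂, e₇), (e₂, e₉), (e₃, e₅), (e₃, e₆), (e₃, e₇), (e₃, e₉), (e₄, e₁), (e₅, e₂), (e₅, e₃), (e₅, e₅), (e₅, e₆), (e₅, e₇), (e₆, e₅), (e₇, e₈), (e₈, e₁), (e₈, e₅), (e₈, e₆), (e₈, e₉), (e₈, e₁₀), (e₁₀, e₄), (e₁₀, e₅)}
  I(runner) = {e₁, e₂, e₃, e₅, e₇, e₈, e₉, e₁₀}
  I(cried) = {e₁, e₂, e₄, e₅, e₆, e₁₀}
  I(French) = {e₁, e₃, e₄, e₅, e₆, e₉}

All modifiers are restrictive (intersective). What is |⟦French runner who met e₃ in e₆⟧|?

2

⟦who met e₃⟧ = {x : ⟨x, e₃⟩ ∈ ⟦met⟧} = {e₃, e₄, e₅, e₆, e₇, e₉}
⟦in e₆⟧ = {x : ⟨x, e₆⟩ ∈ ⟦in⟧} = {e₂, e₃, e₅, e₈}
⟦runner⟧ = {e₁, e₂, e₃, e₅, e₇, e₈, e₉, e₁₀}
… ∩ ⟦who met e₃⟧ = {e₁, e₂, e₃, e₅, e₇, e₈, e₉, e₁₀} ∩ {e₃, e₄, e₅, e₆, e₇, e₉} = {e₃, e₅, e₇, e₉}
… ∩ ⟦in e₆⟧ = {e₃, e₅, e₇, e₉} ∩ {e₂, e₃, e₅, e₈} = {e₃, e₅}
… ∩ ⟦French⟧ = {e₃, e₅} ∩ {e₁, e₃, e₄, e₅, e₆, e₉} = {e₃, e₅}
⟦French runner who met e₃ in e₆⟧ = {e₃, e₅}, so the cardinality is 2.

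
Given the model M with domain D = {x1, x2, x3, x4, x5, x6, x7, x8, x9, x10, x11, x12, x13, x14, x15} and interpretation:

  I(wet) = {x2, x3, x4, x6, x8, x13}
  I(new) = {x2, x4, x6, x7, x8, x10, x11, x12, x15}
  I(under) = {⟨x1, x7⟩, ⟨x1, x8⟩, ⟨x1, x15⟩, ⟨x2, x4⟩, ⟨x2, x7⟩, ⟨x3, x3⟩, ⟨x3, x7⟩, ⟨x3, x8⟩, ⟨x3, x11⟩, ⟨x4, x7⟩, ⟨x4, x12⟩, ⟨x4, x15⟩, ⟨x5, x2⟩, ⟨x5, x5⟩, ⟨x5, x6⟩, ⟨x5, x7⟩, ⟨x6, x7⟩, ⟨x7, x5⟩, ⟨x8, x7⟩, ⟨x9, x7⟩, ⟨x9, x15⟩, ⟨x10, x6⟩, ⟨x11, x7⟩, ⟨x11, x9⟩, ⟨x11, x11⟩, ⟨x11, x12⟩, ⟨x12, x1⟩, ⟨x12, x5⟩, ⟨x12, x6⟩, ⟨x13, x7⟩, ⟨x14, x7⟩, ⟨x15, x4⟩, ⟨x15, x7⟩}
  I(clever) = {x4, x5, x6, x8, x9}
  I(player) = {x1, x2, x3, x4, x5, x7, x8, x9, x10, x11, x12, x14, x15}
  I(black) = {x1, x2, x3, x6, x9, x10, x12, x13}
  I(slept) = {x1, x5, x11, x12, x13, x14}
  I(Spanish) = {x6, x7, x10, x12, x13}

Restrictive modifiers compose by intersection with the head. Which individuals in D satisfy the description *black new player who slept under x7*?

∅

⟦who slept⟧ = ⟦slept⟧ = {x1, x5, x11, x12, x13, x14}
⟦under x7⟧ = {x : ⟨x, x7⟩ ∈ ⟦under⟧} = {x1, x2, x3, x4, x5, x6, x8, x9, x11, x13, x14, x15}
⟦player⟧ = {x1, x2, x3, x4, x5, x7, x8, x9, x10, x11, x12, x14, x15}
… ∩ ⟦who slept⟧ = {x1, x2, x3, x4, x5, x7, x8, x9, x10, x11, x12, x14, x15} ∩ {x1, x5, x11, x12, x13, x14} = {x1, x5, x11, x12, x14}
… ∩ ⟦under x7⟧ = {x1, x5, x11, x12, x14} ∩ {x1, x2, x3, x4, x5, x6, x8, x9, x11, x13, x14, x15} = {x1, x5, x11, x14}
… ∩ ⟦black⟧ = {x1, x5, x11, x14} ∩ {x1, x2, x3, x6, x9, x10, x12, x13} = {x1}
… ∩ ⟦new⟧ = {x1} ∩ {x2, x4, x6, x7, x8, x10, x11, x12, x15} = ∅
So ⟦black new player who slept under x7⟧ = ∅.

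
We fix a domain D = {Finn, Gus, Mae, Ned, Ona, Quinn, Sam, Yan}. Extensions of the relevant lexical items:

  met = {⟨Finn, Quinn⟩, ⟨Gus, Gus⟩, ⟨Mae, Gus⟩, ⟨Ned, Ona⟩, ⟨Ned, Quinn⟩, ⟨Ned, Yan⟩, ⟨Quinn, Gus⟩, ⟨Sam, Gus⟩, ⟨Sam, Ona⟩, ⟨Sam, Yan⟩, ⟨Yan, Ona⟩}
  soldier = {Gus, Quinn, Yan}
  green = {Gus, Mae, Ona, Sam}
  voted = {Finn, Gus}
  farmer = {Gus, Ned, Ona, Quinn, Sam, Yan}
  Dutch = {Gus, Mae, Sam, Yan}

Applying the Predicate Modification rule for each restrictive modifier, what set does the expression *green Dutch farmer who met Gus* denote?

⟦who met Gus⟧ = {x : ⟨x, Gus⟩ ∈ ⟦met⟧} = {Gus, Mae, Quinn, Sam}
⟦farmer⟧ = {Gus, Ned, Ona, Quinn, Sam, Yan}
… ∩ ⟦who met Gus⟧ = {Gus, Ned, Ona, Quinn, Sam, Yan} ∩ {Gus, Mae, Quinn, Sam} = {Gus, Quinn, Sam}
… ∩ ⟦green⟧ = {Gus, Quinn, Sam} ∩ {Gus, Mae, Ona, Sam} = {Gus, Sam}
… ∩ ⟦Dutch⟧ = {Gus, Sam} ∩ {Gus, Mae, Sam, Yan} = {Gus, Sam}
So ⟦green Dutch farmer who met Gus⟧ = {Gus, Sam}.

{Gus, Sam}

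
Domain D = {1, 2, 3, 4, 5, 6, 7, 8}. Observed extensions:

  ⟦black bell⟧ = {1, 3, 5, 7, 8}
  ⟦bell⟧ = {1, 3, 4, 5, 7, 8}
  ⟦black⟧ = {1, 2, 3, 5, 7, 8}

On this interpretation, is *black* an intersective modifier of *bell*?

⟦black⟧ ∩ ⟦bell⟧ = {1, 2, 3, 5, 7, 8} ∩ {1, 3, 4, 5, 7, 8} = {1, 3, 5, 7, 8}
Observed ⟦black bell⟧ = {1, 3, 5, 7, 8}.
These coincide, so the modifier is intersective here.

yes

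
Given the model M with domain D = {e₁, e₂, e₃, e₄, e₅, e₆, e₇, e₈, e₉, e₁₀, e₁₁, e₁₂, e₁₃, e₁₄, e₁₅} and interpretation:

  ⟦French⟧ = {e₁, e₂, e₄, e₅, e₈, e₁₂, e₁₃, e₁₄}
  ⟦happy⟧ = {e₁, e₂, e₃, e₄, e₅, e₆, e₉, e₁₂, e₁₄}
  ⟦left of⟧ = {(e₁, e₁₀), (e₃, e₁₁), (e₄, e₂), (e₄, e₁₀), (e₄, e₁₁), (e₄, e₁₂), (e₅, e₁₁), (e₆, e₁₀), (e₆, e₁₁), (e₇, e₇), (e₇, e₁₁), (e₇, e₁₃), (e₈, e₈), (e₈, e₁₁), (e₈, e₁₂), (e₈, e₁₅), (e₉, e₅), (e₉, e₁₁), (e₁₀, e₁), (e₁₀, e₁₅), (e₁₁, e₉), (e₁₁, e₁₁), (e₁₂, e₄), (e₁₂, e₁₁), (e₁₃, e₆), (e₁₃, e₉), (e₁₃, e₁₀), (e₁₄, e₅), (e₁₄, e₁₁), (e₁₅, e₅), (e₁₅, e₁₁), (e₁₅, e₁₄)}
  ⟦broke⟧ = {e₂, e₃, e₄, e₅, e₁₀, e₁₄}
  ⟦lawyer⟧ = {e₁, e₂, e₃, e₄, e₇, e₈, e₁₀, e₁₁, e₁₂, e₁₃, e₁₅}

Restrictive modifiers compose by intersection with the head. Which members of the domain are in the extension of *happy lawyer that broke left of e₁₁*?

{e₃, e₄}

⟦that broke⟧ = ⟦broke⟧ = {e₂, e₃, e₄, e₅, e₁₀, e₁₄}
⟦left of e₁₁⟧ = {x : ⟨x, e₁₁⟩ ∈ ⟦left of⟧} = {e₃, e₄, e₅, e₆, e₇, e₈, e₉, e₁₁, e₁₂, e₁₄, e₁₅}
⟦lawyer⟧ = {e₁, e₂, e₃, e₄, e₇, e₈, e₁₀, e₁₁, e₁₂, e₁₃, e₁₅}
… ∩ ⟦that broke⟧ = {e₁, e₂, e₃, e₄, e₇, e₈, e₁₀, e₁₁, e₁₂, e₁₃, e₁₅} ∩ {e₂, e₃, e₄, e₅, e₁₀, e₁₄} = {e₂, e₃, e₄, e₁₀}
… ∩ ⟦left of e₁₁⟧ = {e₂, e₃, e₄, e₁₀} ∩ {e₃, e₄, e₅, e₆, e₇, e₈, e₉, e₁₁, e₁₂, e₁₄, e₁₅} = {e₃, e₄}
… ∩ ⟦happy⟧ = {e₃, e₄} ∩ {e₁, e₂, e₃, e₄, e₅, e₆, e₉, e₁₂, e₁₄} = {e₃, e₄}
So ⟦happy lawyer that broke left of e₁₁⟧ = {e₃, e₄}.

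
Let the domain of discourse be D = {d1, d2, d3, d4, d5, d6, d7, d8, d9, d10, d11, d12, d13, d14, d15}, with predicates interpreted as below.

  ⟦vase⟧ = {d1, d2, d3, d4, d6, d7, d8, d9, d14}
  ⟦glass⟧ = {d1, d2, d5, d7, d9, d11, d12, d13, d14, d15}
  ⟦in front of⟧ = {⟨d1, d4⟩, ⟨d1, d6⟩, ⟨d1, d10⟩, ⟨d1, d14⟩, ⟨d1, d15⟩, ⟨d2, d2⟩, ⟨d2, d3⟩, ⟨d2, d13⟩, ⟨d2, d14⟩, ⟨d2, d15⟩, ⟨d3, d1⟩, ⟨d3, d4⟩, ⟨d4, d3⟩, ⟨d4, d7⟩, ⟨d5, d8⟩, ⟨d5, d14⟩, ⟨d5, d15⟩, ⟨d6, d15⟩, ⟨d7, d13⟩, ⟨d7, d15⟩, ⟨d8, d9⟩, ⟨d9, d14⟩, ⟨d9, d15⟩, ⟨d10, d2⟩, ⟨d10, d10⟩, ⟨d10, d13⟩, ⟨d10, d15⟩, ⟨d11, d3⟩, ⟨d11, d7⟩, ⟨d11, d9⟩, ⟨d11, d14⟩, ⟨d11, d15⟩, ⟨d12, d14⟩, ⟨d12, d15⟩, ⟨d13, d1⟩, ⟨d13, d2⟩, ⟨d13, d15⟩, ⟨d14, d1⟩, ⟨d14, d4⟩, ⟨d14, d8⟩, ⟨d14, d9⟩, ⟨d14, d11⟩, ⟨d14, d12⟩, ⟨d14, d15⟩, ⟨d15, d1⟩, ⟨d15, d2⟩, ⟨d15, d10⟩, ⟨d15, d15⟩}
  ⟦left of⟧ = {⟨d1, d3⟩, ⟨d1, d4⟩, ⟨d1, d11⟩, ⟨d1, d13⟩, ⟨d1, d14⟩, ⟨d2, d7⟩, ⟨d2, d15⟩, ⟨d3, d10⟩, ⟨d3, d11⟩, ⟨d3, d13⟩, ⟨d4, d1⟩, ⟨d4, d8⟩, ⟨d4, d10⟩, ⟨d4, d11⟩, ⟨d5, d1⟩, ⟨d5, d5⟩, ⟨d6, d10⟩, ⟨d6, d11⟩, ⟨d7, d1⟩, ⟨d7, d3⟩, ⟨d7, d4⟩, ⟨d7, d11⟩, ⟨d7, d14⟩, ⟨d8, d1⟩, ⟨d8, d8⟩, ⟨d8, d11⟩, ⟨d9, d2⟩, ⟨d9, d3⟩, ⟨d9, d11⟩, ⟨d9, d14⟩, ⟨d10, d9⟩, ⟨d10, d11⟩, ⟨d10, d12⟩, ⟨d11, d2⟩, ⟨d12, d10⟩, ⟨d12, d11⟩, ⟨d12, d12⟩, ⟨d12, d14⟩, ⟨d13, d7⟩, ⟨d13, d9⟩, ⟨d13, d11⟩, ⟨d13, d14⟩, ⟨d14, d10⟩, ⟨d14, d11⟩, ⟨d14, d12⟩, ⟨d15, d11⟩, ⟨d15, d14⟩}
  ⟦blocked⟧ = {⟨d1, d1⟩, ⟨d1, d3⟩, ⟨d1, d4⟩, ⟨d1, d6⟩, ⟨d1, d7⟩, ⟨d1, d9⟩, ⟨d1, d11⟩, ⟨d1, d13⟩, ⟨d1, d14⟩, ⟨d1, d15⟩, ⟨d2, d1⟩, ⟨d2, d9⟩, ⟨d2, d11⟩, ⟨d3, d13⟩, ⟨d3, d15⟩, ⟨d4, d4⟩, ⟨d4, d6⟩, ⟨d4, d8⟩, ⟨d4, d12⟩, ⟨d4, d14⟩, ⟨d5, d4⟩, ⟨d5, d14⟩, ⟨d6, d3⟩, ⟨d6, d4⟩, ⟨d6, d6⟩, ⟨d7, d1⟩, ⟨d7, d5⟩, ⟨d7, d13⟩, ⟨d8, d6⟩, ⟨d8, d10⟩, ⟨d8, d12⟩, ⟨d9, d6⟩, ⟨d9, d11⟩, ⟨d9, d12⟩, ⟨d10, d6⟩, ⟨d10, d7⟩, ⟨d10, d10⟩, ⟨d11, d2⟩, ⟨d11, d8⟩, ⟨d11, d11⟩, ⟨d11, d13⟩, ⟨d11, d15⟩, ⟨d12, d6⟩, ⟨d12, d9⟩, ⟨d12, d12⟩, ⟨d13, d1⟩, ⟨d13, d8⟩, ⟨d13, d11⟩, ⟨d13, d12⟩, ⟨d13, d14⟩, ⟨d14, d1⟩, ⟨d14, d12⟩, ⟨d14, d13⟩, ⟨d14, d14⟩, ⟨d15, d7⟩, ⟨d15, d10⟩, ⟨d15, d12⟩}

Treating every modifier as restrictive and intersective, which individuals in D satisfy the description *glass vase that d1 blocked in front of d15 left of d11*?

⟦that d1 blocked⟧ = {x : ⟨d1, x⟩ ∈ ⟦blocked⟧} = {d1, d3, d4, d6, d7, d9, d11, d13, d14, d15}
⟦in front of d15⟧ = {x : ⟨x, d15⟩ ∈ ⟦in front of⟧} = {d1, d2, d5, d6, d7, d9, d10, d11, d12, d13, d14, d15}
⟦left of d11⟧ = {x : ⟨x, d11⟩ ∈ ⟦left of⟧} = {d1, d3, d4, d6, d7, d8, d9, d10, d12, d13, d14, d15}
⟦vase⟧ = {d1, d2, d3, d4, d6, d7, d8, d9, d14}
… ∩ ⟦that d1 blocked⟧ = {d1, d2, d3, d4, d6, d7, d8, d9, d14} ∩ {d1, d3, d4, d6, d7, d9, d11, d13, d14, d15} = {d1, d3, d4, d6, d7, d9, d14}
… ∩ ⟦in front of d15⟧ = {d1, d3, d4, d6, d7, d9, d14} ∩ {d1, d2, d5, d6, d7, d9, d10, d11, d12, d13, d14, d15} = {d1, d6, d7, d9, d14}
… ∩ ⟦left of d11⟧ = {d1, d6, d7, d9, d14} ∩ {d1, d3, d4, d6, d7, d8, d9, d10, d12, d13, d14, d15} = {d1, d6, d7, d9, d14}
… ∩ ⟦glass⟧ = {d1, d6, d7, d9, d14} ∩ {d1, d2, d5, d7, d9, d11, d12, d13, d14, d15} = {d1, d7, d9, d14}
So ⟦glass vase that d1 blocked in front of d15 left of d11⟧ = {d1, d7, d9, d14}.

{d1, d7, d9, d14}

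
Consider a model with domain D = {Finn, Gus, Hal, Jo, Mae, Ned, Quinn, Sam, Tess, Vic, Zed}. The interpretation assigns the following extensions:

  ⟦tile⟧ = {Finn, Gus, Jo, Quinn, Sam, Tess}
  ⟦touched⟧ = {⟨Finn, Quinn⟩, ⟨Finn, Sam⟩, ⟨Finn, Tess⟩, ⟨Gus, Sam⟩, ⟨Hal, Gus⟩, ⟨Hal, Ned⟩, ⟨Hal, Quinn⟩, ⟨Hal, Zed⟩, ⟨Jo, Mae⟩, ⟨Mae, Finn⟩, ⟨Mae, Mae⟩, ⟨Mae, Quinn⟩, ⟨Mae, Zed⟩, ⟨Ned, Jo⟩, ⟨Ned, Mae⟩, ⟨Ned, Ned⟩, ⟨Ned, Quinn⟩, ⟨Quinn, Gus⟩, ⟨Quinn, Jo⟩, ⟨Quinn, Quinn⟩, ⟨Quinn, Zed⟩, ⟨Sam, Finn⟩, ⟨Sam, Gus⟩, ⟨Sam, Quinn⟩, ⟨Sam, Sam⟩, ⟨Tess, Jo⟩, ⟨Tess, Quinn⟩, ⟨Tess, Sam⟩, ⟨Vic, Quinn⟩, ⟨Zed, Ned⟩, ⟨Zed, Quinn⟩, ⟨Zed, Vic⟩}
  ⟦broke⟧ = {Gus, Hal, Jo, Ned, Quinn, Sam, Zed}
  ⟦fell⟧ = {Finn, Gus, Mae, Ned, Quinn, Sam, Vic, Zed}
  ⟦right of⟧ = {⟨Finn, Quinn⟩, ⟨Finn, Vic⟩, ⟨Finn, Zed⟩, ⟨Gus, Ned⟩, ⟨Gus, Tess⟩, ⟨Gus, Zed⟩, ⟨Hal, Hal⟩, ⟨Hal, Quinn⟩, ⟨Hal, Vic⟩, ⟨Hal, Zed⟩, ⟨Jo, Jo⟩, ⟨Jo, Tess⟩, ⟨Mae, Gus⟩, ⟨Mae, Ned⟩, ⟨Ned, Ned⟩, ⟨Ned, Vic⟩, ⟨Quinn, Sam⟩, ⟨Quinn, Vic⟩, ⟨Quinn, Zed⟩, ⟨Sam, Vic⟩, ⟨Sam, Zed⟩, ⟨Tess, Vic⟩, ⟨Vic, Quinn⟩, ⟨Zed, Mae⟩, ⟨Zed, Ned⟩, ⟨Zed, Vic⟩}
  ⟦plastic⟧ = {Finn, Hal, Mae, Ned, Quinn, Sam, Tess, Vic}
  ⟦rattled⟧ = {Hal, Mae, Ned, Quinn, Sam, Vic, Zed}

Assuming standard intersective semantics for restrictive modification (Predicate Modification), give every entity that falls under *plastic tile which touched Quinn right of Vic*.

⟦which touched Quinn⟧ = {x : ⟨x, Quinn⟩ ∈ ⟦touched⟧} = {Finn, Hal, Mae, Ned, Quinn, Sam, Tess, Vic, Zed}
⟦right of Vic⟧ = {x : ⟨x, Vic⟩ ∈ ⟦right of⟧} = {Finn, Hal, Ned, Quinn, Sam, Tess, Zed}
⟦tile⟧ = {Finn, Gus, Jo, Quinn, Sam, Tess}
… ∩ ⟦which touched Quinn⟧ = {Finn, Gus, Jo, Quinn, Sam, Tess} ∩ {Finn, Hal, Mae, Ned, Quinn, Sam, Tess, Vic, Zed} = {Finn, Quinn, Sam, Tess}
… ∩ ⟦right of Vic⟧ = {Finn, Quinn, Sam, Tess} ∩ {Finn, Hal, Ned, Quinn, Sam, Tess, Zed} = {Finn, Quinn, Sam, Tess}
… ∩ ⟦plastic⟧ = {Finn, Quinn, Sam, Tess} ∩ {Finn, Hal, Mae, Ned, Quinn, Sam, Tess, Vic} = {Finn, Quinn, Sam, Tess}
So ⟦plastic tile which touched Quinn right of Vic⟧ = {Finn, Quinn, Sam, Tess}.

{Finn, Quinn, Sam, Tess}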